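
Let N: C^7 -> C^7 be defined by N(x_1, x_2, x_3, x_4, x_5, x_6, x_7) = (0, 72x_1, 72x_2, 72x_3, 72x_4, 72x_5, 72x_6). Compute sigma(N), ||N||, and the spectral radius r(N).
sigma(N) = {0}; ||N|| = 72; r(N) = 0. (N is nilpotent with N^7 = 0.)

On C^7, N is a strictly lower-triangular matrix with 72 on the subdiagonal and zeros elsewhere, so its characteristic polynomial is lambda^7 and every eigenvalue is 0: sigma(N) = {0}. For the operator norm, N e_i = 72e_{i+1} for i = 1, ..., 6 and N e_7 = 0, so the singular values of N are 72 (with multiplicity 6) and 0; hence ||N|| = 72. The spectral radius r(N) = max|lambda| = 0. Note ||N|| > r(N) — characteristic of non-normal nilpotent operators. Indeed N^7 = 0.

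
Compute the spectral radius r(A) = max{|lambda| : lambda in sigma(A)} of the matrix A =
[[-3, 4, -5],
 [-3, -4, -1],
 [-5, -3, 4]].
r(A) ≈ 6.3983

The eigenvalues of A are the roots of its characteristic polynomial. With M = A (coefficients from the trace, the sum of principal 2x2 minors, and det A):
  p(λ) = det(λ I - M) = λ^3 + 3λ^2 - 32λ - 180.
No integer candidate from the rational root theorem (±divisors of 180) is a root, so the roots are irrational. The cubic discriminant is Δ = -404032 < 0, so there is one real root and a complex-conjugate pair. p(6) = -48 and p(7) = 86 have opposite signs, so a root lies in (6, 7); Newton's method refines it to λ ≈ 6.3983. Dividing out (λ - (6.3983)) leaves approximately λ^2 + 9.3983λ + 28.1326. For λ^2 + 9.3983λ + 28.1326 the discriminant is -24.2031. It is negative, so the remaining roots are the complex-conjugate pair λ ≈ -4.6991 ± 2.4598i. Their product equals the constant term, so |λ|^2 ≈ 28.1326 and |λ| ≈ 5.304.
Thus the eigenvalues (to 4 decimals) are 6.3983 (modulus 6.3983); -4.6991 ± 2.4598i (modulus 5.304). The spectral radius is the largest modulus: r(A) ≈ 6.3983. (Cross-check: r(A) ≤ ||A||_2 ≈ 8.6185; equality holds whenever A is normal, though it can also hold for some non-normal A.)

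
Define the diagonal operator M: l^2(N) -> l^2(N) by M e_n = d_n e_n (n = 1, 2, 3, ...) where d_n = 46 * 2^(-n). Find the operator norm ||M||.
||M|| = 23 (attained at n = 1)

For M diagonal, ||M|| = sup_n |d_n|. The sequence d_n = 46 * 2^(-n) is positive and strictly decreasing (ratio 2^(-1) < 1), so the supremum is d_1 = 46/2 = 23. Hence ||M|| = 23.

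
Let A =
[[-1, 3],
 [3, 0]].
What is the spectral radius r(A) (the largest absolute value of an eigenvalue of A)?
r(A) = (1 + sqrt(37))/2 ≈ 3.5414

The eigenvalues of A are the roots of its characteristic polynomial. With M = A (coefficients from the trace and determinant):
  p(λ) = det(λ I - M) = λ^2 + λ - 9.
For λ^2 + λ - 9 the discriminant is 37. It is nonnegative but not a perfect square, so the roots are real and irrational: λ = (-1 ± sqrt(37))/2 ≈ 2.5414, -3.5414.
Thus the eigenvalues (to 4 decimals) are 2.5414 (modulus 2.5414); -3.5414 (modulus 3.5414). The spectral radius is the largest modulus: r(A) = (1 + sqrt(37))/2 ≈ 3.5414. (Cross-check: r(A) ≤ ||A||_2 ≈ 3.5414; equality holds whenever A is normal, though it can also hold for some non-normal A.)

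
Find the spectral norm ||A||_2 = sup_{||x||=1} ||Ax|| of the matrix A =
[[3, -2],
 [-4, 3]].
||A||_2 = sqrt((38 + sqrt(1440))/2) ≈ 6.1623 (= sqrt(largest eigenvalue of A^T A))

||A||_2 = sigma_max(A) = sqrt(lambda_max(A^T A)). Form the symmetric matrix M = A^T A =
[[25, -18],
 [-18, 13]].
Its characteristic polynomial (trace, determinant of M give the coefficients) is
  p(λ) = det(λ I - M) = λ^2 - 38λ + 1.
For λ^2 - 38λ + 1 the discriminant is 1440. It is nonnegative but not a perfect square, so the roots are real and irrational: λ = (38 ± sqrt(1440))/2 ≈ 37.9737, 0.0263.
So the eigenvalues of A^T A are ≈ 0.0263, 37.9737 (all ≥ 0, as they must be for A^T A). The largest is λ_max = (38 + sqrt(1440))/2 ≈ 37.9737, hence ||A||_2 = sqrt(λ_max) = sqrt((38 + sqrt(1440))/2) ≈ 6.1623.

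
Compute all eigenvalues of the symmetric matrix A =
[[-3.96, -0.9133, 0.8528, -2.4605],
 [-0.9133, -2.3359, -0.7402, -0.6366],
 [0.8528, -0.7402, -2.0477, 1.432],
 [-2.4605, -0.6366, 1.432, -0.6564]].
sigma(A) ≈ {-6, -3, -1, 1}

A is real symmetric, so its spectrum consists of real eigenvalues. Expanding the characteristic polynomial of the displayed matrix gives
  det(λ I - A) = p(λ) = λ^4 + (9)λ^3 + (17)λ^2 + (-9)λ + (-18.001).
Solving p(λ) = 0 yields eigenvalues ≈ -6, -3, -1, 1. (A is shown rounded to 4 decimals, so these recover the underlying integer eigenvalues to within that precision.)
Verification: the trace of A = -9 equals the sum of eigenvalues -9, and det(A) ≈ -18.0010 matches the eigenvalue product -18.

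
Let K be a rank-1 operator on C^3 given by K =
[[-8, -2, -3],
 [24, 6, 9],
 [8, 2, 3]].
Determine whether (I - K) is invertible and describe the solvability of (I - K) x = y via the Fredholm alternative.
(I - K) is singular (det(I - K) = 0, i.e. 1 ∈ sigma(K)). (I - K) x = y is solvable iff y ⊥ ker((I - K)^*) = span{(-8, -2, -3)}, i.e. iff -8y_1 - 2y_2 - 3y_3 = 0. When solvable, the solutions are x = y + c·(1, -3, -1), c arbitrary (ker(I - K) = span{(1, -3, -1)}, dimension 1).

K has rank 1, so it is an outer product K = u v^T: every row of K is a multiple of one row vector. Reading off the entries, u = (1, -3, -1) and v = (-8, -2, -3) (row i of K equals u_i·v^T). A rank-one matrix u v^T satisfies K u = u (v·u) and kills the (2)-dimensional subspace v^⊥, so its characteristic polynomial is lambda^2 (lambda - v·u) with v·u = tr K = 1. Hence the eigenvalues of I - K are 1 (multiplicity 2) and 1 - (1) = 0, so det(I - K) = 0. (Direct check: I - K =
[[9, 2, 3],
 [-24, -5, -9],
 [-8, -2, -2]]
has determinant 0.) So 1 is an eigenvalue of K and (I - K) is not invertible. The finite-dimensional Fredholm alternative says: either (I - K) is invertible, or ker(I - K) ≠ {0} and then range(I - K) = ker((I - K)^*)^⊥, with dim ker(I - K) = dim ker((I - K)^*). We are in the second case, so we need both kernels. Kernel of I - K: (I - K) u = u - u (v·u) = u - u = 0, so ker(I - K) = span{u} = span{(1, -3, -1)} (it is exactly 1-dimensional because rank(I - K) = 2). Kernel of the adjoint: K is real, so (I - K)^* = I - K^T = I - v u^T, and (I - v u^T) v = v - v (u·v) = 0; hence ker((I - K)^*) = span{v} = span{(-8, -2, -3)}. Therefore (I - K) x = y is solvable iff <y, v> = 0, i.e. iff -8y_1 - 2y_2 - 3y_3 = 0. When this holds, K y = u (v·y) = 0, so (I - K) y = y and x = y is a particular solution; the full solution set is the line x = y + c·u = y + c·(1, -3, -1), c ∈ C.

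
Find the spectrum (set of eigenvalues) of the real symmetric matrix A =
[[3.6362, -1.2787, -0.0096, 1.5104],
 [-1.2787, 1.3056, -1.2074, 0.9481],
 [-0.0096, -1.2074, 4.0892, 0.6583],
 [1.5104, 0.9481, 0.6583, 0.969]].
sigma(A) ≈ {-1, 2, 4, 5}

A is real symmetric, so its spectrum consists of real eigenvalues. Expanding the characteristic polynomial of the displayed matrix gives
  det(λ I - A) = p(λ) = λ^4 + (-10)λ^3 + (27)λ^2 + (-2)λ + (-40).
Solving p(λ) = 0 yields eigenvalues ≈ -1, 2, 4, 5. (A is shown rounded to 4 decimals, so these recover the underlying integer eigenvalues to within that precision.)
Verification: the trace of A = 10 equals the sum of eigenvalues 10, and det(A) ≈ -40.0008 matches the eigenvalue product -40.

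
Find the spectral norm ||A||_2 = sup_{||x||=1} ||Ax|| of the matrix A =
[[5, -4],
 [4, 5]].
||A||_2 = sqrt(41) ≈ 6.4031 (= sqrt(largest eigenvalue of A^T A))

||A||_2 = sigma_max(A) = sqrt(lambda_max(A^T A)). Form the symmetric matrix M = A^T A =
[[41, 0],
 [0, 41]].
Its characteristic polynomial (trace, determinant of M give the coefficients) is
  p(λ) = det(λ I - M) = λ^2 - 82λ + 1681.
For λ^2 - 82λ + 1681 the discriminant is 0. It is a perfect square (0^2), so the roots are rational: λ = (82 ± 0)/2 = 41, 41.
So the eigenvalues of A^T A are ≈ 41, 41 (all ≥ 0, as they must be for A^T A). The largest is λ_max = 41, hence ||A||_2 = sqrt(λ_max) = sqrt(41) ≈ 6.4031.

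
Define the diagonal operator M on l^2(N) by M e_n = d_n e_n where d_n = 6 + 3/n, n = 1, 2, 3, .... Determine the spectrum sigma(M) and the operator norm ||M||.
sigma(M) = {6 + 3/n : n ≥ 1} ∪ {6}; ||M|| = 9

A bounded diagonal operator on l^2 with diagonal entries d_n has spectrum equal to the closure of {d_n : n ≥ 1}: every d_n is an eigenvalue (with eigenvector e_n), so {d_n} ⊂ sigma(M); the spectrum is closed, so its closure is too; and for lambda not in the closure, (M - lambda I) has bounded inverse (the diagonal entries 1/(d_n - lambda) are bounded). For our sequence d_n = 6 + 3/n, n = 1, 2, 3, ...:
  - {d_n} = {6 + 3/n : n ≥ 1}; the only limit point is 6
  - closure = {6 + 3/n : n ≥ 1} ∪ {6}
For the norm: a diagonal operator has ||M|| = sup_n |d_n|. Here d_n = 6 + 3/n is positive and decreasing, so sup_n |d_n| = d_1 = 6 + 3 = 9. So ||M|| = 9.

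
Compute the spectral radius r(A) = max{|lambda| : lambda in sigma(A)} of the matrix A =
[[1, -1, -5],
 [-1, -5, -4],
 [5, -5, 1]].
r(A) ≈ 6.9495

The eigenvalues of A are the roots of its characteristic polynomial. With M = A (coefficients from the trace, the sum of principal 2x2 minors, and det A):
  p(λ) = det(λ I - M) = λ^3 + 3λ^2 - 5λ + 156.
No integer candidate from the rational root theorem (±divisors of 156) is a root, so the roots are irrational. The cubic discriminant is Δ = -715315 < 0, so there is one real root and a complex-conjugate pair. p(-7) = -5 and p(-6) = 78 have opposite signs, so a root lies in (-7, -6); Newton's method refines it to λ ≈ -6.9495. Dividing out (λ - (-6.9495)) leaves approximately λ^2 - 3.9495λ + 22.4475. For λ^2 - 3.9495λ + 22.4475 the discriminant is -74.1912. It is negative, so the remaining roots are the complex-conjugate pair λ ≈ 1.9748 ± 4.3067i. Their product equals the constant term, so |λ|^2 ≈ 22.4475 and |λ| ≈ 4.7379.
Thus the eigenvalues (to 4 decimals) are -6.9495 (modulus 6.9495); 1.9748 ± 4.3067i (modulus 4.7379). The spectral radius is the largest modulus: r(A) ≈ 6.9495. (Cross-check: r(A) ≤ ||A||_2 ≈ 8.4812; equality holds whenever A is normal, though it can also hold for some non-normal A.)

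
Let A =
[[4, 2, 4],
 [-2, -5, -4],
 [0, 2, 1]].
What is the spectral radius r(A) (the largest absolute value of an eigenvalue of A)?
r(A) = 3

The eigenvalues of A are the roots of its characteristic polynomial. With M = A (coefficients from the trace, the sum of principal 2x2 minors, and det A):
  p(λ) = det(λ I - M) = λ^3 - 9λ.
The constant term is 0, so λ = 0 is a root. Dividing out λ leaves p(λ) = λ(λ^2 - 9). For λ^2 - 9 the discriminant is 36. It is a perfect square (6^2), so the roots are rational: λ = (0 ± 6)/2 = 3, -3.
Thus the eigenvalues (to 4 decimals) are 3 (modulus 3); -3 (modulus 3); 0 (modulus 0). The spectral radius is the largest modulus: r(A) = 3. (Cross-check: r(A) ≤ ||A||_2 ≈ 8.8438; equality holds whenever A is normal, though it can also hold for some non-normal A.)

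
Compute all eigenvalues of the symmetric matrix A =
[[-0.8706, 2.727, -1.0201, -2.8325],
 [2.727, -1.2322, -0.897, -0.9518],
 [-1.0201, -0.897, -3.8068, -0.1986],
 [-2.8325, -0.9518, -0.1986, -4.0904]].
sigma(A) ≈ {-6, -4, -3, 3}

A is real symmetric, so its spectrum consists of real eigenvalues. Expanding the characteristic polynomial of the displayed matrix gives
  det(λ I - A) = p(λ) = λ^4 + (10)λ^3 + (15)λ^2 + (-90)λ + (-215.9986).
Solving p(λ) = 0 yields eigenvalues ≈ -6, -4, -3, 3. (A is shown rounded to 4 decimals, so these recover the underlying integer eigenvalues to within that precision.)
Verification: the trace of A = -10 equals the sum of eigenvalues -10, and det(A) ≈ -215.9986 matches the eigenvalue product -216.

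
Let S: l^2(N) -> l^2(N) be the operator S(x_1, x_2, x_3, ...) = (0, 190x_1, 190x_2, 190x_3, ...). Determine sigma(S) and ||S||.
sigma(S) = closed disk {z in C : |z| ≤ 190}; ||S|| = 190

Note S = 190·U where U is the unit right shift (U x)_k = x_{k-1} (with x_0 := 0); so ||S|| = 190||U|| and sigma(S) = 190·sigma(U). ||S x||^2 = sum_{k≥1} |190x_k|^2 = 36100||x||^2, so ||S|| = 190 and sigma(S) ⊂ {|z| ≤ 190}. For any |lambda| < 190, the equation (S - lambda I) x = 0 forces x_1 = 0, then 190x_k = lambda x_{k+1} ⇒ x = 0, so S has no eigenvalues. But (S - lambda I) is not surjective for |lambda| < 190: solving (S - lambda I) x = e_1 would require x_n proportional to (lambda/190)^(-n), which is not in l^2. So every |lambda| < 190 lies in the residual spectrum. The boundary |lambda| = 190 is in the approximate point spectrum (the spectrum is closed). Hence sigma(S) is the closed disk of radius 190.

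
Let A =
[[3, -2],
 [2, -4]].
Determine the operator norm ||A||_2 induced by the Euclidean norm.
||A||_2 = sqrt((33 + sqrt(833))/2) ≈ 5.5616 (= sqrt(largest eigenvalue of A^T A))

||A||_2 = sigma_max(A) = sqrt(lambda_max(A^T A)). Form the symmetric matrix M = A^T A =
[[13, -14],
 [-14, 20]].
Its characteristic polynomial (trace, determinant of M give the coefficients) is
  p(λ) = det(λ I - M) = λ^2 - 33λ + 64.
For λ^2 - 33λ + 64 the discriminant is 833. It is nonnegative but not a perfect square, so the roots are real and irrational: λ = (33 ± sqrt(833))/2 ≈ 30.9309, 2.0691.
So the eigenvalues of A^T A are ≈ 2.0691, 30.9309 (all ≥ 0, as they must be for A^T A). The largest is λ_max = (33 + sqrt(833))/2 ≈ 30.9309, hence ||A||_2 = sqrt(λ_max) = sqrt((33 + sqrt(833))/2) ≈ 5.5616.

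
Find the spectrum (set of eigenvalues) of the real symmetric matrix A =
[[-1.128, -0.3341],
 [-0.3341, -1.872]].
sigma(A) ≈ {-2, -1}

A is real symmetric, so its spectrum consists of real eigenvalues. Expanding the characteristic polynomial of the displayed matrix gives
  det(λ I - A) = p(λ) = λ^2 + (3)λ + (2).
Solving p(λ) = 0 yields eigenvalues ≈ -2, -1. (A is shown rounded to 4 decimals, so these recover the underlying integer eigenvalues to within that precision.)
Verification: the trace of A = -3 equals the sum of eigenvalues -3, and det(A) ≈ 2.0000 matches the eigenvalue product 2.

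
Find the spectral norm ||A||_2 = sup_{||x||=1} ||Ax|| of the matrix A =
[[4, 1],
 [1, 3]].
||A||_2 = sqrt((27 + sqrt(245))/2) ≈ 4.618 (= sqrt(largest eigenvalue of A^T A))

||A||_2 = sigma_max(A) = sqrt(lambda_max(A^T A)). Form the symmetric matrix M = A^T A =
[[17, 7],
 [7, 10]].
Its characteristic polynomial (trace, determinant of M give the coefficients) is
  p(λ) = det(λ I - M) = λ^2 - 27λ + 121.
For λ^2 - 27λ + 121 the discriminant is 245. It is nonnegative but not a perfect square, so the roots are real and irrational: λ = (27 ± sqrt(245))/2 ≈ 21.3262, 5.6738.
So the eigenvalues of A^T A are ≈ 5.6738, 21.3262 (all ≥ 0, as they must be for A^T A). The largest is λ_max = (27 + sqrt(245))/2 ≈ 21.3262, hence ||A||_2 = sqrt(λ_max) = sqrt((27 + sqrt(245))/2) ≈ 4.618.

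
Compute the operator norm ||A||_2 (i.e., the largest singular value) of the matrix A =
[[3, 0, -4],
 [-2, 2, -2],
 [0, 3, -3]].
||A||_2 ≈ 6.1141 (= sqrt(largest eigenvalue of A^T A))

||A||_2 = sigma_max(A) = sqrt(lambda_max(A^T A)). Form the symmetric matrix M = A^T A =
[[13, -4, -8],
 [-4, 13, -13],
 [-8, -13, 29]].
Its characteristic polynomial (trace, sum of principal 2x2 minors, determinant of M give the coefficients) is
  p(λ) = det(λ I - M) = λ^3 - 55λ^2 + 674λ - 576.
No integer candidate from the rational root theorem (±divisors of 576) is a root, so the roots are irrational. The cubic discriminant is Δ = 141512612 > 0, so there are three distinct real roots. p(0) = -576 and p(1) = 44 have opposite signs, so a root lies in (0, 1); Newton's method refines it to λ ≈ 0.9229. p(16) = 224 and p(17) = -100 have opposite signs, so a root lies in (16, 17); Newton's method refines it to λ ≈ 16.6948. p(37) = -280 and p(38) = 488 have opposite signs, so a root lies in (37, 38); Newton's method refines it to λ ≈ 37.3822. Check (Vieta): the three roots sum to 55, matching tr M = 55.
So the eigenvalues of A^T A are ≈ 0.9229, 16.6948, 37.3822 (all ≥ 0, as they must be for A^T A). The largest is λ_max ≈ 37.3822, hence ||A||_2 = sqrt(λ_max) ≈ 6.1141.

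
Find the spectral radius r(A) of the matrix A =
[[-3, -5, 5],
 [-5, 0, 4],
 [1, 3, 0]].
r(A) ≈ 8.6466

The eigenvalues of A are the roots of its characteristic polynomial. With M = A (coefficients from the trace, the sum of principal 2x2 minors, and det A):
  p(λ) = det(λ I - M) = λ^3 + 3λ^2 - 42λ + 59.
No integer candidate from the rational root theorem (±divisors of 59) is a root, so the roots are irrational. The cubic discriminant is Δ = 78057 > 0, so there are three distinct real roots. p(-9) = -49 and p(-8) = 75 have opposite signs, so a root lies in (-9, -8); Newton's method refines it to λ ≈ -8.6466. p(1) = 21 and p(2) = -5 have opposite signs, so a root lies in (1, 2); Newton's method refines it to λ ≈ 1.7521. p(3) = -13 and p(4) = 3 have opposite signs, so a root lies in (3, 4); Newton's method refines it to λ ≈ 3.8945. Check (Vieta): the three roots sum to -3, matching tr M = -3.
Thus the eigenvalues (to 4 decimals) are -8.6466 (modulus 8.6466); 1.7521 (modulus 1.7521); 3.8945 (modulus 3.8945). The spectral radius is the largest modulus: r(A) ≈ 8.6466. (Cross-check: r(A) ≤ ||A||_2 ≈ 9.4821; equality holds whenever A is normal, though it can also hold for some non-normal A.)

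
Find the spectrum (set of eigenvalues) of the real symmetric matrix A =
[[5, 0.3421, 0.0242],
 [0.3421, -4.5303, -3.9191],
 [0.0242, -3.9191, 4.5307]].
sigma(A) ≈ {-6, 5, 6}

A is real symmetric, so its spectrum consists of real eigenvalues. Expanding the characteristic polynomial of the displayed matrix gives
  det(λ I - A) = p(λ) = λ^3 + (-5)λ^2 + (-36)λ + (180.002).
Solving p(λ) = 0 yields eigenvalues ≈ -6, 5, 6. (A is shown rounded to 4 decimals, so these recover the underlying integer eigenvalues to within that precision.)
Verification: the trace of A = 5 equals the sum of eigenvalues 5, and det(A) ≈ -180.0020 matches the eigenvalue product -180.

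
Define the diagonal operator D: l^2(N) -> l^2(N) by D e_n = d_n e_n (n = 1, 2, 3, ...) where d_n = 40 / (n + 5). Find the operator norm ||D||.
||D|| = 20/3 (attained at n = 1)

For D diagonal, ||D|| = sup_n |d_n| = sup_n 40/(n + 5). This is positive and strictly decreasing in n, so the supremum is attained at n = 1: d_1 = 40/(1 + 5) = 20/3. Hence ||D|| = 20/3.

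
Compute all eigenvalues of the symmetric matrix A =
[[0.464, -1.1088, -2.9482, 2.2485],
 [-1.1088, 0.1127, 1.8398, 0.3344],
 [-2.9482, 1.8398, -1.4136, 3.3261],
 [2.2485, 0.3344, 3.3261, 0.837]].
sigma(A) ≈ {-6, -1, 3, 4}

A is real symmetric, so its spectrum consists of real eigenvalues. Expanding the characteristic polynomial of the displayed matrix gives
  det(λ I - A) = p(λ) = λ^4 + (0)λ^3 + (-31)λ^2 + (42.0027)λ + (71.9966).
Solving p(λ) = 0 yields eigenvalues ≈ -6, -1, 3, 4. (A is shown rounded to 4 decimals, so these recover the underlying integer eigenvalues to within that precision.)
Verification: the trace of A = 0 equals the sum of eigenvalues 0, and det(A) ≈ 71.9966 matches the eigenvalue product 72.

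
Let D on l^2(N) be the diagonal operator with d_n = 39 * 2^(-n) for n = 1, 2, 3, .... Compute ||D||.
||D|| = 39/2 (attained at n = 1)

For D diagonal, ||D|| = sup_n |d_n|. The sequence d_n = 39 * 2^(-n) is positive and strictly decreasing (ratio 2^(-1) < 1), so the supremum is d_1 = 39/2. Hence ||D|| = 39/2.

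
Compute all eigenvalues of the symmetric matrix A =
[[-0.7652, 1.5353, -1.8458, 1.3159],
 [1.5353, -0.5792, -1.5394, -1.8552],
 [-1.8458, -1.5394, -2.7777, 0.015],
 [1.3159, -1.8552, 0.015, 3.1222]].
sigma(A) ≈ {-4, -3, 2, 4}

A is real symmetric, so its spectrum consists of real eigenvalues. Expanding the characteristic polynomial of the displayed matrix gives
  det(λ I - A) = p(λ) = λ^4 + (1)λ^3 + (-22)λ^2 + (-16)λ + (95.9983).
Solving p(λ) = 0 yields eigenvalues ≈ -4, -3, 2, 4. (A is shown rounded to 4 decimals, so these recover the underlying integer eigenvalues to within that precision.)
Verification: the trace of A = -1 equals the sum of eigenvalues -1, and det(A) ≈ 95.9983 matches the eigenvalue product 96.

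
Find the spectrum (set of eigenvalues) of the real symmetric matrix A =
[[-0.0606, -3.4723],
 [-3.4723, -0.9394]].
sigma(A) ≈ {-4, 3}

A is real symmetric, so its spectrum consists of real eigenvalues. Expanding the characteristic polynomial of the displayed matrix gives
  det(λ I - A) = p(λ) = λ^2 + (1)λ + (-12).
Solving p(λ) = 0 yields eigenvalues ≈ -4, 3. (A is shown rounded to 4 decimals, so these recover the underlying integer eigenvalues to within that precision.)
Verification: the trace of A = -1 equals the sum of eigenvalues -1, and det(A) ≈ -11.9999 matches the eigenvalue product -12.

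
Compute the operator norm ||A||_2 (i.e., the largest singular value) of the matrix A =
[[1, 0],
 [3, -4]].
||A||_2 = sqrt((26 + sqrt(612))/2) ≈ 5.0368 (= sqrt(largest eigenvalue of A^T A))

||A||_2 = sigma_max(A) = sqrt(lambda_max(A^T A)). Form the symmetric matrix M = A^T A =
[[10, -12],
 [-12, 16]].
Its characteristic polynomial (trace, determinant of M give the coefficients) is
  p(λ) = det(λ I - M) = λ^2 - 26λ + 16.
For λ^2 - 26λ + 16 the discriminant is 612. It is nonnegative but not a perfect square, so the roots are real and irrational: λ = (26 ± sqrt(612))/2 ≈ 25.3693, 0.6307.
So the eigenvalues of A^T A are ≈ 0.6307, 25.3693 (all ≥ 0, as they must be for A^T A). The largest is λ_max = (26 + sqrt(612))/2 ≈ 25.3693, hence ||A||_2 = sqrt(λ_max) = sqrt((26 + sqrt(612))/2) ≈ 5.0368.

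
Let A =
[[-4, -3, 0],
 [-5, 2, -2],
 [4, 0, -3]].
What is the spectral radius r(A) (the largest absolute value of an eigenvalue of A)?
r(A) ≈ 4.6906

The eigenvalues of A are the roots of its characteristic polynomial. With M = A (coefficients from the trace, the sum of principal 2x2 minors, and det A):
  p(λ) = det(λ I - M) = λ^3 + 5λ^2 - 17λ - 93.
No integer candidate from the rational root theorem (±divisors of 93) is a root, so the roots are irrational. The cubic discriminant is Δ = -17856 < 0, so there is one real root and a complex-conjugate pair. p(4) = -17 and p(5) = 72 have opposite signs, so a root lies in (4, 5); Newton's method refines it to λ ≈ 4.2269. Dividing out (λ - (4.2269)) leaves approximately λ^2 + 9.2269λ + 22.0017. For λ^2 + 9.2269λ + 22.0017 the discriminant is -2.8705. It is negative, so the remaining roots are the complex-conjugate pair λ ≈ -4.6135 ± 0.8471i. Their product equals the constant term, so |λ|^2 ≈ 22.0017 and |λ| ≈ 4.6906.
Thus the eigenvalues (to 4 decimals) are 4.2269 (modulus 4.2269); -4.6135 ± 0.8471i (modulus 4.6906). The spectral radius is the largest modulus: r(A) ≈ 4.6906. (Cross-check: r(A) ≤ ||A||_2 ≈ 7.563; equality holds whenever A is normal, though it can also hold for some non-normal A.)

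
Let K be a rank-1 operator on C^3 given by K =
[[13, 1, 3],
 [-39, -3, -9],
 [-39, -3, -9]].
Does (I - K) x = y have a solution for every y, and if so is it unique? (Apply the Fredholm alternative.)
(I - K) is singular (det(I - K) = 0, i.e. 1 ∈ sigma(K)). (I - K) x = y is solvable iff y ⊥ ker((I - K)^*) = span{(13, 1, 3)}, i.e. iff 13y_1 + y_2 + 3y_3 = 0. When solvable, the solutions are x = y + c·(1, -3, -3), c arbitrary (ker(I - K) = span{(1, -3, -3)}, dimension 1).

K has rank 1, so it is an outer product K = u v^T: every row of K is a multiple of one row vector. Reading off the entries, u = (1, -3, -3) and v = (13, 1, 3) (row i of K equals u_i·v^T). A rank-one matrix u v^T satisfies K u = u (v·u) and kills the (2)-dimensional subspace v^⊥, so its characteristic polynomial is lambda^2 (lambda - v·u) with v·u = tr K = 1. Hence the eigenvalues of I - K are 1 (multiplicity 2) and 1 - (1) = 0, so det(I - K) = 0. (Direct check: I - K =
[[-12, -1, -3],
 [39, 4, 9],
 [39, 3, 10]]
has determinant 0.) So 1 is an eigenvalue of K and (I - K) is not invertible. The finite-dimensional Fredholm alternative says: either (I - K) is invertible, or ker(I - K) ≠ {0} and then range(I - K) = ker((I - K)^*)^⊥, with dim ker(I - K) = dim ker((I - K)^*). We are in the second case, so we need both kernels. Kernel of I - K: (I - K) u = u - u (v·u) = u - u = 0, so ker(I - K) = span{u} = span{(1, -3, -3)} (it is exactly 1-dimensional because rank(I - K) = 2). Kernel of the adjoint: K is real, so (I - K)^* = I - K^T = I - v u^T, and (I - v u^T) v = v - v (u·v) = 0; hence ker((I - K)^*) = span{v} = span{(13, 1, 3)}. Therefore (I - K) x = y is solvable iff <y, v> = 0, i.e. iff 13y_1 + y_2 + 3y_3 = 0. When this holds, K y = u (v·y) = 0, so (I - K) y = y and x = y is a particular solution; the full solution set is the line x = y + c·u = y + c·(1, -3, -3), c ∈ C.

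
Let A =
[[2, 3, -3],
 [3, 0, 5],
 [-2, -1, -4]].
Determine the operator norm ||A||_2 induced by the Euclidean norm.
||A||_2 ≈ 7.5657 (= sqrt(largest eigenvalue of A^T A))

||A||_2 = sigma_max(A) = sqrt(lambda_max(A^T A)). Form the symmetric matrix M = A^T A =
[[17, 8, 17],
 [8, 10, -5],
 [17, -5, 50]].
Its characteristic polynomial (trace, sum of principal 2x2 minors, determinant of M give the coefficients) is
  p(λ) = det(λ I - M) = λ^3 - 77λ^2 + 1142λ - 625.
No integer candidate from the rational root theorem (±divisors of 625) is a root, so the roots are irrational. The cubic discriminant is Δ = 1612345329 > 0, so there are three distinct real roots. p(0) = -625 and p(1) = 441 have opposite signs, so a root lies in (0, 1); Newton's method refines it to λ ≈ 0.569. p(19) = 135 and p(20) = -585 have opposite signs, so a root lies in (19, 20); Newton's method refines it to λ ≈ 19.1915. p(57) = -511 and p(58) = 1695 have opposite signs, so a root lies in (57, 58); Newton's method refines it to λ ≈ 57.2395. Check (Vieta): the three roots sum to 77, matching tr M = 77.
So the eigenvalues of A^T A are ≈ 0.569, 19.1915, 57.2395 (all ≥ 0, as they must be for A^T A). The largest is λ_max ≈ 57.2395, hence ||A||_2 = sqrt(λ_max) ≈ 7.5657.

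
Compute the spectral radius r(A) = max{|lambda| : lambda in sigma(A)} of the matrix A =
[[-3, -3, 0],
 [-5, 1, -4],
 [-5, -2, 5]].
r(A) ≈ 6.1616

The eigenvalues of A are the roots of its characteristic polynomial. With M = A (coefficients from the trace, the sum of principal 2x2 minors, and det A):
  p(λ) = det(λ I - M) = λ^3 - 3λ^2 - 36λ + 126.
No integer candidate from the rational root theorem (±divisors of 126) is a root, so the roots are irrational. The cubic discriminant is Δ = 28188 > 0, so there are three distinct real roots. p(-7) = -112 and p(-6) = 18 have opposite signs, so a root lies in (-7, -6); Newton's method refines it to λ ≈ -6.1616. p(3) = 18 and p(4) = -2 have opposite signs, so a root lies in (3, 4); Newton's method refines it to λ ≈ 3.8499. p(5) = -4 and p(6) = 18 have opposite signs, so a root lies in (5, 6); Newton's method refines it to λ ≈ 5.3116. Check (Vieta): the three roots sum to 3, matching tr M = 3.
Thus the eigenvalues (to 4 decimals) are -6.1616 (modulus 6.1616); 3.8499 (modulus 3.8499); 5.3116 (modulus 5.3116). The spectral radius is the largest modulus: r(A) ≈ 6.1616. (Cross-check: r(A) ≤ ||A||_2 ≈ 8.1424; equality holds whenever A is normal, though it can also hold for some non-normal A.)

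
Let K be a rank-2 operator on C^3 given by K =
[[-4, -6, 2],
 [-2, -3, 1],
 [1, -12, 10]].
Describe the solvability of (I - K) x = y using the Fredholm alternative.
(I - K) is invertible (det(I - K) = -62 ≠ 0), so for every y in C^3 the equation (I - K) x = y has a unique solution.

K has rank 2 and factors as K = U V^T = u1 v1^T + u2 v2^T with u1 = (0, 0, 3), v1 = (1, -3, 3), u2 = (-2, -1, -1), v2 = (2, 3, -1) (multiplying out reproduces the displayed K). The nonzero eigenvalues of U V^T coincide with those of the 2 x 2 matrix G = V^T U = [[v1·u1, v1·u2], [v2·u1, v2·u2]] = [[9, -2], [-3, -6]], and by the Sylvester determinant identity det(I_3 - U V^T) = det(I_2 - V^T U) = det([[-8, 2], [3, 7]]) = (-8)(7) - (2)(3) = -62. (Direct check: I - K =
[[5, 6, -2],
 [2, 4, -1],
 [-1, 12, -9]]
has determinant -62.) The finite-dimensional Fredholm alternative says: either (I - K) is invertible, or ker(I - K) ≠ {0} and then range(I - K) = ker((I - K)^*)^⊥, with dim ker(I - K) = dim ker((I - K)^*). Since det(I - K) ≠ 0, 1 is not an eigenvalue of K and ker(I - K) = {0}, so we are in the first case: for every y there is a unique x = (I - K)^(-1) y. (Explicitly, by the Woodbury identity, (I - U V^T)^(-1) = I + U (I_2 - G)^(-1) V^T.)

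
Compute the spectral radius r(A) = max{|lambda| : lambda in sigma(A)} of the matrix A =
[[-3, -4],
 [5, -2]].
r(A) = sqrt(26) ≈ 5.099

The eigenvalues of A are the roots of its characteristic polynomial. With M = A (coefficients from the trace and determinant):
  p(λ) = det(λ I - M) = λ^2 + 5λ + 26.
For λ^2 + 5λ + 26 the discriminant is -79. It is negative, so the roots are the complex-conjugate pair λ = -5/2 ± (sqrt(79)/2) i ≈ -2.5 ± 4.4441i. For a conjugate pair the product of the roots equals the constant term, so |λ|^2 = 26 and |λ| = sqrt(26) ≈ 5.099.
Thus the eigenvalues (to 4 decimals) are -2.5 ± 4.4441i (modulus 5.099). The spectral radius is the largest modulus: r(A) = sqrt(26) ≈ 5.099. (Cross-check: r(A) ≤ ||A||_2 ≈ 5.8549; equality holds whenever A is normal, though it can also hold for some non-normal A.)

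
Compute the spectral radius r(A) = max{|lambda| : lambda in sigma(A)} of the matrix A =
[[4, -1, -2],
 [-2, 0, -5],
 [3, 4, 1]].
r(A) ≈ 5.0128

The eigenvalues of A are the roots of its characteristic polynomial. With M = A (coefficients from the trace, the sum of principal 2x2 minors, and det A):
  p(λ) = det(λ I - M) = λ^3 - 5λ^2 + 28λ - 109.
No integer candidate from the rational root theorem (±divisors of 109) is a root, so the roots are irrational. The cubic discriminant is Δ = -168815 < 0, so there is one real root and a complex-conjugate pair. p(4) = -13 and p(5) = 31 have opposite signs, so a root lies in (4, 5); Newton's method refines it to λ ≈ 4.3378. Dividing out (λ - (4.3378)) leaves approximately λ^2 - 0.6622λ + 25.1277. For λ^2 - 0.6622λ + 25.1277 the discriminant is -100.0723. It is negative, so the remaining roots are the complex-conjugate pair λ ≈ 0.3311 ± 5.0018i. Their product equals the constant term, so |λ|^2 ≈ 25.1277 and |λ| ≈ 5.0128.
Thus the eigenvalues (to 4 decimals) are 4.3378 (modulus 4.3378); 0.3311 ± 5.0018i (modulus 5.0128). The spectral radius is the largest modulus: r(A) ≈ 5.0128. (Cross-check: r(A) ≤ ||A||_2 ≈ 6.2421; equality holds whenever A is normal, though it can also hold for some non-normal A.)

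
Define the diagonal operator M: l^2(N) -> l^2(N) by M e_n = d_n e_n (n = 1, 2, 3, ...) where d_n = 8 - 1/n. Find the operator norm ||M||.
||M|| = 8

For a diagonal operator on l^2 with entries d_n, ||M|| = sup_n |d_n|. Here d_1 = 7, d_2 = 15/2, ..., and d_n = 8 - 1/n increases monotonically toward 8. All terms lie in [7, 8), so |d_n| = d_n and the supremum is the limit 8, which is not attained by any individual d_n. Hence ||M|| = 8.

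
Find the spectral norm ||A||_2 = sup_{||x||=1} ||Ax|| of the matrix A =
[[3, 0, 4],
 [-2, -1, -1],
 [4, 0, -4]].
||A||_2 ≈ 5.8163 (= sqrt(largest eigenvalue of A^T A))

||A||_2 = sigma_max(A) = sqrt(lambda_max(A^T A)). Form the symmetric matrix M = A^T A =
[[29, 2, -2],
 [2, 1, 1],
 [-2, 1, 33]].
Its characteristic polynomial (trace, sum of principal 2x2 minors, determinant of M give the coefficients) is
  p(λ) = det(λ I - M) = λ^3 - 63λ^2 + 1010λ - 784.
No integer candidate from the rational root theorem (±divisors of 784) is a root, so the roots are irrational. The cubic discriminant is Δ = 24776356 > 0, so there are three distinct real roots. p(0) = -784 and p(1) = 164 have opposite signs, so a root lies in (0, 1); Newton's method refines it to λ ≈ 0.8174. p(28) = 56 and p(29) = -88 have opposite signs, so a root lies in (28, 29); Newton's method refines it to λ ≈ 28.3534. p(33) = -124 and p(34) = 32 have opposite signs, so a root lies in (33, 34); Newton's method refines it to λ ≈ 33.8292. Check (Vieta): the three roots sum to 63, matching tr M = 63.
So the eigenvalues of A^T A are ≈ 0.8174, 28.3534, 33.8292 (all ≥ 0, as they must be for A^T A). The largest is λ_max ≈ 33.8292, hence ||A||_2 = sqrt(λ_max) ≈ 5.8163.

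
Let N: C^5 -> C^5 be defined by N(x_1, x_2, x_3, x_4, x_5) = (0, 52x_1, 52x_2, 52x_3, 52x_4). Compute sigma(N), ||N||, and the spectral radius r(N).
sigma(N) = {0}; ||N|| = 52; r(N) = 0. (N is nilpotent with N^5 = 0.)

On C^5, N is a strictly lower-triangular matrix with 52 on the subdiagonal and zeros elsewhere, so its characteristic polynomial is lambda^5 and every eigenvalue is 0: sigma(N) = {0}. For the operator norm, N e_i = 52e_{i+1} for i = 1, ..., 4 and N e_5 = 0, so the singular values of N are 52 (with multiplicity 4) and 0; hence ||N|| = 52. The spectral radius r(N) = max|lambda| = 0. Note ||N|| > r(N) — characteristic of non-normal nilpotent operators. Indeed N^5 = 0.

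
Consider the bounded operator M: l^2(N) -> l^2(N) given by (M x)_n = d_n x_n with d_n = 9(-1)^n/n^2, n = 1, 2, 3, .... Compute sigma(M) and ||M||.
sigma(M) = {9(-1)^n/n^2 : n ≥ 1} ∪ {0}; ||M|| = 9

A bounded diagonal operator on l^2 with diagonal entries d_n has spectrum equal to the closure of {d_n : n ≥ 1}: every d_n is an eigenvalue (with eigenvector e_n), so {d_n} ⊂ sigma(M); the spectrum is closed, so its closure is too; and for lambda not in the closure, (M - lambda I) has bounded inverse (the diagonal entries 1/(d_n - lambda) are bounded). For our sequence d_n = 9(-1)^n/n^2, n = 1, 2, 3, ...:
  - {d_n} = {9(-1)^n/n^2 : n ≥ 1}; the only limit point is 0
  - closure = {9(-1)^n/n^2 : n ≥ 1} ∪ {0}
For the norm: a diagonal operator has ||M|| = sup_n |d_n|. Here |d_n| = 9/n^2 is decreasing, so sup_n |d_n| = |d_1| = 9. So ||M|| = 9.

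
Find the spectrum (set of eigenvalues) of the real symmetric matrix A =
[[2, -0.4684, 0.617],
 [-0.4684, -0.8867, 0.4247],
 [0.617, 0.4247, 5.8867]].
sigma(A) ≈ {-1, 2, 6}

A is real symmetric, so its spectrum consists of real eigenvalues. Expanding the characteristic polynomial of the displayed matrix gives
  det(λ I - A) = p(λ) = λ^3 + (-7)λ^2 + (4)λ + (12).
Solving p(λ) = 0 yields eigenvalues ≈ -1, 2, 6. (A is shown rounded to 4 decimals, so these recover the underlying integer eigenvalues to within that precision.)
Verification: the trace of A = 7 equals the sum of eigenvalues 7, and det(A) ≈ -12.0002 matches the eigenvalue product -12.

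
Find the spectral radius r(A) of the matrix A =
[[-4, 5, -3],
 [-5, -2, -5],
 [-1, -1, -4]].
r(A) ≈ 5.0538

The eigenvalues of A are the roots of its characteristic polynomial. With M = A (coefficients from the trace, the sum of principal 2x2 minors, and det A):
  p(λ) = det(λ I - M) = λ^3 + 10λ^2 + 49λ + 96.
No integer candidate from the rational root theorem (±divisors of 96) is a root, so the roots are irrational. The cubic discriminant is Δ = -16608 < 0, so there is one real root and a complex-conjugate pair. p(-4) = -4 and p(-3) = 12 have opposite signs, so a root lies in (-4, -3); Newton's method refines it to λ ≈ -3.7587. Dividing out (λ - (-3.7587)) leaves approximately λ^2 + 6.2413λ + 25.5409. For λ^2 + 6.2413λ + 25.5409 the discriminant is -63.2094. It is negative, so the remaining roots are the complex-conjugate pair λ ≈ -3.1207 ± 3.9752i. Their product equals the constant term, so |λ|^2 ≈ 25.5409 and |λ| ≈ 5.0538.
Thus the eigenvalues (to 4 decimals) are -3.7587 (modulus 3.7587); -3.1207 ± 3.9752i (modulus 5.0538). The spectral radius is the largest modulus: r(A) ≈ 5.0538. (Cross-check: r(A) ≤ ||A||_2 ≈ 9.3806; equality holds whenever A is normal, though it can also hold for some non-normal A.)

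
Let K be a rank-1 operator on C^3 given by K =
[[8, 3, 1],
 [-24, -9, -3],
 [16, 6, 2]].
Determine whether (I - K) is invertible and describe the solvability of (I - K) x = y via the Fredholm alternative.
(I - K) is singular (det(I - K) = 0, i.e. 1 ∈ sigma(K)). (I - K) x = y is solvable iff y ⊥ ker((I - K)^*) = span{(8, 3, 1)}, i.e. iff 8y_1 + 3y_2 + y_3 = 0. When solvable, the solutions are x = y + c·(1, -3, 2), c arbitrary (ker(I - K) = span{(1, -3, 2)}, dimension 1).

K has rank 1, so it is an outer product K = u v^T: every row of K is a multiple of one row vector. Reading off the entries, u = (1, -3, 2) and v = (8, 3, 1) (row i of K equals u_i·v^T). A rank-one matrix u v^T satisfies K u = u (v·u) and kills the (2)-dimensional subspace v^⊥, so its characteristic polynomial is lambda^2 (lambda - v·u) with v·u = tr K = 1. Hence the eigenvalues of I - K are 1 (multiplicity 2) and 1 - (1) = 0, so det(I - K) = 0. (Direct check: I - K =
[[-7, -3, -1],
 [24, 10, 3],
 [-16, -6, -1]]
has determinant 0.) So 1 is an eigenvalue of K and (I - K) is not invertible. The finite-dimensional Fredholm alternative says: either (I - K) is invertible, or ker(I - K) ≠ {0} and then range(I - K) = ker((I - K)^*)^⊥, with dim ker(I - K) = dim ker((I - K)^*). We are in the second case, so we need both kernels. Kernel of I - K: (I - K) u = u - u (v·u) = u - u = 0, so ker(I - K) = span{u} = span{(1, -3, 2)} (it is exactly 1-dimensional because rank(I - K) = 2). Kernel of the adjoint: K is real, so (I - K)^* = I - K^T = I - v u^T, and (I - v u^T) v = v - v (u·v) = 0; hence ker((I - K)^*) = span{v} = span{(8, 3, 1)}. Therefore (I - K) x = y is solvable iff <y, v> = 0, i.e. iff 8y_1 + 3y_2 + y_3 = 0. When this holds, K y = u (v·y) = 0, so (I - K) y = y and x = y is a particular solution; the full solution set is the line x = y + c·u = y + c·(1, -3, 2), c ∈ C.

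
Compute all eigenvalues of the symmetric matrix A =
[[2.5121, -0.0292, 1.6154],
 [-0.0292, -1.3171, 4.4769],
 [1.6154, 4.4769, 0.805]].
sigma(A) ≈ {-5, 2, 5}

A is real symmetric, so its spectrum consists of real eigenvalues. Expanding the characteristic polynomial of the displayed matrix gives
  det(λ I - A) = p(λ) = λ^3 + (-2)λ^2 + (-25)λ + (49.9986).
Solving p(λ) = 0 yields eigenvalues ≈ -5, 2, 5. (A is shown rounded to 4 decimals, so these recover the underlying integer eigenvalues to within that precision.)
Verification: the trace of A = 2 equals the sum of eigenvalues 2, and det(A) ≈ -49.9986 matches the eigenvalue product -50.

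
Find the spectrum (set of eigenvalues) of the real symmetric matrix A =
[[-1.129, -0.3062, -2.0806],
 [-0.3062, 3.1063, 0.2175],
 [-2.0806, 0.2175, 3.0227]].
sigma(A) ≈ {-2, 3, 4}

A is real symmetric, so its spectrum consists of real eigenvalues. Expanding the characteristic polynomial of the displayed matrix gives
  det(λ I - A) = p(λ) = λ^3 + (-5)λ^2 + (-2)λ + (24).
Solving p(λ) = 0 yields eigenvalues ≈ -2, 3, 4. (A is shown rounded to 4 decimals, so these recover the underlying integer eigenvalues to within that precision.)
Verification: the trace of A = 5 equals the sum of eigenvalues 5, and det(A) ≈ -24.0004 matches the eigenvalue product -24.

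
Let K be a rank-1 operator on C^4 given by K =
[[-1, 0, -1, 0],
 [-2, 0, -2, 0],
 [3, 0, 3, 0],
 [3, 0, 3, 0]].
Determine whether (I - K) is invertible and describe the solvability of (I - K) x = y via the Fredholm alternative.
(I - K) is invertible (det(I - K) = -1 ≠ 0), so for every y in C^4 the equation (I - K) x = y has a unique solution.

K has rank 1, so it is an outer product K = u v^T: every row of K is a multiple of one row vector. Reading off the entries, u = (1, 2, -3, -3) and v = (-1, 0, -1, 0) (row i of K equals u_i·v^T). A rank-one matrix u v^T satisfies K u = u (v·u) and kills the (3)-dimensional subspace v^⊥, so its characteristic polynomial is lambda^3 (lambda - v·u) with v·u = tr K = 2. Hence the eigenvalues of I - K are 1 (multiplicity 3) and 1 - (2) = -1, so det(I - K) = -1. (Direct check: I - K =
[[2, 0, 1, 0],
 [2, 1, 2, 0],
 [-3, 0, -2, 0],
 [-3, 0, -3, 1]]
has determinant -1.) The finite-dimensional Fredholm alternative says: either (I - K) is invertible, or ker(I - K) ≠ {0} and then range(I - K) = ker((I - K)^*)^⊥, with dim ker(I - K) = dim ker((I - K)^*). Since det(I - K) ≠ 0, 1 is not an eigenvalue of K and ker(I - K) = {0}, so we are in the first case: for every y there is a unique x = (I - K)^(-1) y. Explicitly, by the Sherman–Morrison formula, (I - u v^T)^(-1) = I + u v^T/(1 - v·u), i.e. (I - K)^(-1) = I - K.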